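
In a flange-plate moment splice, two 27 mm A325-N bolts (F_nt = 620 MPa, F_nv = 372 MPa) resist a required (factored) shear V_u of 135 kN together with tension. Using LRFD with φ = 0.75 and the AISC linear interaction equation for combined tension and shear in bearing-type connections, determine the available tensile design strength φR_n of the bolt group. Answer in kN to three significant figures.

A_b = π·27²/4 = 572.6 mm²; f_rv = 135 × 1000 / (2 × 572.6) = 117.9 MPa.
F'_nt = 1.3 F_nt − (F_nt / φF_nv) f_rv = 1.3·620 − (620/(0.75·372))·117.9 = 544 MPa, capped at F_nt → F'_nt = 544 MPa.
R_n = F'_nt · A_b · n = 544 × 572.6 × 2 / 1000 = 623 kN.
Design strength φR_n = 0.75 × 623 = 467 kN.

467 kN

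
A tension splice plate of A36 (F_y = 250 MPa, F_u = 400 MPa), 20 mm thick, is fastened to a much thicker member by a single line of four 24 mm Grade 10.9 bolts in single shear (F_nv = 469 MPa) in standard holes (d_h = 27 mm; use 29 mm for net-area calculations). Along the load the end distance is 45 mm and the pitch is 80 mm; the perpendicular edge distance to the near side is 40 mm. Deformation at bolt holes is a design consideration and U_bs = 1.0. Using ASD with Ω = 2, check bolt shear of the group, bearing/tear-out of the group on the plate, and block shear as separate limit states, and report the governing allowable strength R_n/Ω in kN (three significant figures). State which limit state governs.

Bolt shear: A_b = π·24²/4 = 452.4 mm²; R_n = 469 × 452.4 × 4 × 1 / 1000 = 848.7 kN → 848.7 / 2 = 424 kN.
Bearing: edge l_c = 31.5, r_n = 302.4 kN; interior l_c = 53, r_n = 460.8 kN; R_n = 302.4 + 3·460.8 = 1685 kN → 842 kN.
Block shear: A_gv = 5700, A_nv = 3670, A_nt = 510 mm²; R_n = min(0.6F_uA_nv, 0.6F_yA_gv) + U_bs·F_u·A_nt = 1059 kN → 530 kN.
Bolt shear governs: 424 kN.

424 kN (bolt shear governs)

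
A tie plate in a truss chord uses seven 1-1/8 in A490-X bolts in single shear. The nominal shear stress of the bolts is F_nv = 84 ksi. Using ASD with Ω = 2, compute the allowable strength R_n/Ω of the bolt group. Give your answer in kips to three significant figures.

A_b = π × 1.125² / 4 = 0.994 in².
R_n = F_nv · A_b · n · n_s = 84 × 0.994 × 7 × 1 = 584.5 kips.
Allowable strength R_n/Ω = 584.5 / 2 = 292 kips.

292 kips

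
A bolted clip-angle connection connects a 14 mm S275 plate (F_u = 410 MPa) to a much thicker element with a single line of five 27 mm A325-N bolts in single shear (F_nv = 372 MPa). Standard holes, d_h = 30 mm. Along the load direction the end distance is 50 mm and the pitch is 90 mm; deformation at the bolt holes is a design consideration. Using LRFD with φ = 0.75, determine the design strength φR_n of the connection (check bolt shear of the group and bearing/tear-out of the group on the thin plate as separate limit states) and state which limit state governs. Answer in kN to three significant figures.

799 kN (bolt shear governs)

Bolt shear: A_b = π·27²/4 = 572.6 mm²; R_n = 372 × 572.6 × 5 × 1 / 1000 = 1065 kN → 0.75 × 1065 = 799 kN.
Bearing (1.2 l_c t F_u ≤ 2.4 d t F_u): upper limit = 2.4·27·14·410 / 1000 = 372 kN.
  Edge l_c = 50 − 30/2 = 35 → r_n = 241.1 kN; interior l_c = 90 − 30 = 60 → r_n = 372 kN.
  R_n,bearing = 1·241.1 + 4·372 = 1729 kN → 0.75 × 1729 = 1300 kN.
Bolt shear governs: 799 kN.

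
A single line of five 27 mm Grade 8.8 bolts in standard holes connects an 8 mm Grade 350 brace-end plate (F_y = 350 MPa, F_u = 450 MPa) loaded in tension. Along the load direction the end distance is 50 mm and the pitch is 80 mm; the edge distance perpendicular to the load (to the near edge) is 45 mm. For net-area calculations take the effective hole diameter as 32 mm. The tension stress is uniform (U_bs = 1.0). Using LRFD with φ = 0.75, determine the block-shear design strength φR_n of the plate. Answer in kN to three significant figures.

Shear plane L_v = 50 + 4·80 = 370 mm; A_gv = 370 × 8 = 2960 mm².
A_nv = (370 − 4.5·32) × 8 = 1808 mm².
A_nt = (45 − 0.5·32) × 8 = 232 mm².
0.6 F_u A_nv = 488.2 kN; 0.6 F_y A_gv = 621.6 kN → shear rupture governs the shear term.
R_n = 488.2 + 1.0 × 450 × 232 / 1000 = 592.6 kN.
Design strength φR_n = 0.75 × 592.6 = 444 kN.

444 kN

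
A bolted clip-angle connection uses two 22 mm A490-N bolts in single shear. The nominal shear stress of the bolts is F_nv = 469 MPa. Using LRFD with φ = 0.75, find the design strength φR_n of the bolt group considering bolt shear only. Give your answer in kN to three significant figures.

267 kN

A_b = π × 22² / 4 = 380.1 mm².
R_n = F_nv · A_b · n · n_s = 469 × 380.1 × 2 × 1 / 1000 = 356.6 kN.
Design strength φR_n = 0.75 × 356.6 = 267 kN.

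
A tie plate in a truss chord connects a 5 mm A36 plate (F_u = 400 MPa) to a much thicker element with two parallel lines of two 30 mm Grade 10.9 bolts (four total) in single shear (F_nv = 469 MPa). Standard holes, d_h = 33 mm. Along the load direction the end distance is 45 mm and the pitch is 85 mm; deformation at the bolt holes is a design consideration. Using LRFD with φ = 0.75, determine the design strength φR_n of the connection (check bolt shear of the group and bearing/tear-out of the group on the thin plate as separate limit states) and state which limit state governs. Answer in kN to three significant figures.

290 kN (bearing governs)

Bolt shear: A_b = π·30²/4 = 706.9 mm²; R_n = 469 × 706.9 × 4 × 1 / 1000 = 1326 kN → 0.75 × 1326 = 995 kN.
Bearing (1.2 l_c t F_u ≤ 2.4 d t F_u): upper limit = 2.4·30·5·400 / 1000 = 144 kN.
  Edge l_c = 45 − 33/2 = 28.5 → r_n = 68.4 kN; interior l_c = 85 − 33 = 52 → r_n = 124.8 kN.
  R_n,bearing = 2·68.4 + 2·124.8 = 386.4 kN → 0.75 × 386.4 = 290 kN.
Bearing governs: 290 kN.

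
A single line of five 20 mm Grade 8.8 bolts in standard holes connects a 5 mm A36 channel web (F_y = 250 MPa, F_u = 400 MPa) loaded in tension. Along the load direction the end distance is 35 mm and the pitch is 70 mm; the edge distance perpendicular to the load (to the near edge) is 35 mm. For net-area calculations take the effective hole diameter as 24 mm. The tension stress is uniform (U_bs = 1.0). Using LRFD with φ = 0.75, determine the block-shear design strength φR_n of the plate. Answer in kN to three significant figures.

212 kN

Shear plane L_v = 35 + 4·70 = 315 mm; A_gv = 315 × 5 = 1575 mm².
A_nv = (315 − 4.5·24) × 5 = 1035 mm².
A_nt = (35 − 0.5·24) × 5 = 115 mm².
0.6 F_u A_nv = 248.4 kN; 0.6 F_y A_gv = 236.2 kN → shear yielding governs the shear term.
R_n = 236.2 + 1.0 × 400 × 115 / 1000 = 282.2 kN.
Design strength φR_n = 0.75 × 282.2 = 212 kN.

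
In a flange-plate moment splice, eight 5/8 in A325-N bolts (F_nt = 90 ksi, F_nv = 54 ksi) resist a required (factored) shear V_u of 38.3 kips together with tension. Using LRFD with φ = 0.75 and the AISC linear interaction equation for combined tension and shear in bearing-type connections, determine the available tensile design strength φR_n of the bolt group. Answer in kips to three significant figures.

152 kips

A_b = π·0.625²/4 = 0.3068 in²; f_rv = 38.3 / (8 × 0.3068) = 15.6 ksi.
F'_nt = 1.3 F_nt − (F_nt / φF_nv) f_rv = 1.3·90 − (90/(0.75·54))·15.6 = 82.32 ksi, capped at F_nt → F'_nt = 82.32 ksi.
R_n = F'_nt · A_b · n = 82.32 × 0.3068 × 8 = 202.1 kips.
Design strength φR_n = 0.75 × 202.1 = 152 kips.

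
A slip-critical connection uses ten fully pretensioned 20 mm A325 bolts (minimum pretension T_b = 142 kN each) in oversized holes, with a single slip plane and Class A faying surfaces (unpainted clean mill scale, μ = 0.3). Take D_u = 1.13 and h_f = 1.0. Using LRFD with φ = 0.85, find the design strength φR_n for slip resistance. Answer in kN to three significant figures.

409 kN

R_n = μ · D_u · h_f · T_b · n_s · n_b = 0.3 × 1.13 × 1.0 × 142 × 1 × 10 = 481.4 kN.
Design strength φR_n = 0.85 × 481.4 = 409 kN.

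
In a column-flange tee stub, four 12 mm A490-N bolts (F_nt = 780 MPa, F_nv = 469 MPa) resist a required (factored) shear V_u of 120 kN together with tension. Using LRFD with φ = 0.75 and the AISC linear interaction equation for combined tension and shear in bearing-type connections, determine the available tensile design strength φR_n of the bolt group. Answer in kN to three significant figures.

A_b = π·12²/4 = 113.1 mm²; f_rv = 120 × 1000 / (4 × 113.1) = 265.3 MPa.
F'_nt = 1.3 F_nt − (F_nt / φF_nv) f_rv = 1.3·780 − (780/(0.75·469))·265.3 = 425.8 MPa, capped at F_nt → F'_nt = 425.8 MPa.
R_n = F'_nt · A_b · n = 425.8 × 113.1 × 4 / 1000 = 192.6 kN.
Design strength φR_n = 0.75 × 192.6 = 144 kN.

144 kN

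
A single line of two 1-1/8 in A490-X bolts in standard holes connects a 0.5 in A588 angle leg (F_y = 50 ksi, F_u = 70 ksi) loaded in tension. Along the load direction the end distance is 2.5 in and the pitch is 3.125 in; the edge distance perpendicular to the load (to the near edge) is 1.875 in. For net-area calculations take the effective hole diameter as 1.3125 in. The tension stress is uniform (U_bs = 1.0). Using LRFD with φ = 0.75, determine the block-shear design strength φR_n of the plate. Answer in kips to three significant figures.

Shear plane L_v = 2.5 + 1·3.125 = 5.625 in; A_gv = 5.625 × 0.5 = 2.812 in².
A_nv = (5.625 − 1.5·1.3125) × 0.5 = 1.828 in².
A_nt = (1.875 − 0.5·1.3125) × 0.5 = 0.6094 in².
0.6 F_u A_nv = 76.78 kips; 0.6 F_y A_gv = 84.38 kips → shear rupture governs the shear term.
R_n = 76.78 + 1.0 × 70 × 0.6094 = 119.4 kips.
Design strength φR_n = 0.75 × 119.4 = 89.6 kips.

89.6 kips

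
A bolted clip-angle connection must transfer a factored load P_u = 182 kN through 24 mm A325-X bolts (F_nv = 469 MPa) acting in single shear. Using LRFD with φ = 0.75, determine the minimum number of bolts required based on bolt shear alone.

2 bolts

A_b = π·24²/4 = 452.4 mm².
Per-bolt design strength φR_n = 0.75 × 469 × 452.4 × 1 / 1000 = 159.1 kN.
n ≥ 182 / 159.1 = 1.144 → use 2 bolts.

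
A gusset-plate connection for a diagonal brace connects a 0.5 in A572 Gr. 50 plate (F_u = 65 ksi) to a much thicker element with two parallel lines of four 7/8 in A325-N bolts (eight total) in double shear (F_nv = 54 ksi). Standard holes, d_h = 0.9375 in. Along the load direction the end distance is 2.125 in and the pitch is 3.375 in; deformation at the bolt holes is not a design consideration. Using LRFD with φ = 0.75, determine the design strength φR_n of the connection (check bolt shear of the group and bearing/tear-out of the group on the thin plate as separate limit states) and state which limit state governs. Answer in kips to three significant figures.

Bolt shear: A_b = π·0.875²/4 = 0.6013 in²; R_n = 54 × 0.6013 × 8 × 2 = 519.5 kips → 0.75 × 519.5 = 390 kips.
Bearing (1.5 l_c t F_u ≤ 3.0 d t F_u): upper limit = 3.0·0.875·0.5·65 = 85.31 kips.
  Edge l_c = 2.125 − 0.9375/2 = 1.656 → r_n = 80.74 kips; interior l_c = 3.375 − 0.9375 = 2.438 → r_n = 85.31 kips.
  R_n,bearing = 2·80.74 + 6·85.31 = 673.4 kips → 0.75 × 673.4 = 505 kips.
Bolt shear governs: 390 kips.

390 kips (bolt shear governs)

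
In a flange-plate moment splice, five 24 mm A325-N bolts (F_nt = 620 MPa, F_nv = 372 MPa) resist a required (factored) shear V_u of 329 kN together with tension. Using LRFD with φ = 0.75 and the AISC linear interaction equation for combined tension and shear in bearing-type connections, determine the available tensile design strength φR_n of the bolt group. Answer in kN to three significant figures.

819 kN

A_b = π·24²/4 = 452.4 mm²; f_rv = 329 × 1000 / (5 × 452.4) = 145.4 MPa.
F'_nt = 1.3 F_nt − (F_nt / φF_nv) f_rv = 1.3·620 − (620/(0.75·372))·145.4 = 482.8 MPa, capped at F_nt → F'_nt = 482.8 MPa.
R_n = F'_nt · A_b · n = 482.8 × 452.4 × 5 / 1000 = 1092 kN.
Design strength φR_n = 0.75 × 1092 = 819 kN.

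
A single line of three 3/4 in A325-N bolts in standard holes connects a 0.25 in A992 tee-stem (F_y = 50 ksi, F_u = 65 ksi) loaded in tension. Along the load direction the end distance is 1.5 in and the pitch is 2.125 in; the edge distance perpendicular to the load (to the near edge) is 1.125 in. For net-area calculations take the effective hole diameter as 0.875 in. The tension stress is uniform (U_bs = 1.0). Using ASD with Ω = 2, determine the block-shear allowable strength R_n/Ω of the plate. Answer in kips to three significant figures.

23 kips

Shear plane L_v = 1.5 + 2·2.125 = 5.75 in; A_gv = 5.75 × 0.25 = 1.438 in².
A_nv = (5.75 − 2.5·0.875) × 0.25 = 0.8906 in².
A_nt = (1.125 − 0.5·0.875) × 0.25 = 0.1719 in².
0.6 F_u A_nv = 34.73 kips; 0.6 F_y A_gv = 43.12 kips → shear rupture governs the shear term.
R_n = 34.73 + 1.0 × 65 × 0.1719 = 45.91 kips.
Allowable strength R_n/Ω = 45.91 / 2 = 23 kips.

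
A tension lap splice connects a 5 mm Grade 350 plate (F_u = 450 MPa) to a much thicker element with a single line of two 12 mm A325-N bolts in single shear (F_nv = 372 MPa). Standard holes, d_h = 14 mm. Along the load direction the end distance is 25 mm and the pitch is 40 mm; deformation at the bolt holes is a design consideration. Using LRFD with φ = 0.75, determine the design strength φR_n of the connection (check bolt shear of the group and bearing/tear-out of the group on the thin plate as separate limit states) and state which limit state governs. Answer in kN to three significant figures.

Bolt shear: A_b = π·12²/4 = 113.1 mm²; R_n = 372 × 113.1 × 2 × 1 / 1000 = 84.14 kN → 0.75 × 84.14 = 63.1 kN.
Bearing (1.2 l_c t F_u ≤ 2.4 d t F_u): upper limit = 2.4·12·5·450 / 1000 = 64.8 kN.
  Edge l_c = 25 − 14/2 = 18 → r_n = 48.6 kN; interior l_c = 40 − 14 = 26 → r_n = 64.8 kN.
  R_n,bearing = 1·48.6 + 1·64.8 = 113.4 kN → 0.75 × 113.4 = 85 kN.
Bolt shear governs: 63.1 kN.

63.1 kN (bolt shear governs)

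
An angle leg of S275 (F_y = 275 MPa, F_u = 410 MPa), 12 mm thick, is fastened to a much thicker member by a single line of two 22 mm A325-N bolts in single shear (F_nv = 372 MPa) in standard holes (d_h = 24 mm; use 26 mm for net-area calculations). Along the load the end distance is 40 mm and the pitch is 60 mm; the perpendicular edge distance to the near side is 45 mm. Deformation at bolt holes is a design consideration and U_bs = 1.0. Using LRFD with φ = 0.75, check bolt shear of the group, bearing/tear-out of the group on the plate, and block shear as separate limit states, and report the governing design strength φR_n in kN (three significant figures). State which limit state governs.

212 kN (bolt shear governs)

Bolt shear: A_b = π·22²/4 = 380.1 mm²; R_n = 372 × 380.1 × 2 × 1 / 1000 = 282.8 kN → 0.75 × 282.8 = 212 kN.
Bearing: edge l_c = 28, r_n = 165.3 kN; interior l_c = 36, r_n = 212.5 kN; R_n = 165.3 + 1·212.5 = 377.9 kN → 283 kN.
Block shear: A_gv = 1200, A_nv = 732, A_nt = 384 mm²; R_n = min(0.6F_uA_nv, 0.6F_yA_gv) + U_bs·F_u·A_nt = 337.5 kN → 253 kN.
Bolt shear governs: 212 kN.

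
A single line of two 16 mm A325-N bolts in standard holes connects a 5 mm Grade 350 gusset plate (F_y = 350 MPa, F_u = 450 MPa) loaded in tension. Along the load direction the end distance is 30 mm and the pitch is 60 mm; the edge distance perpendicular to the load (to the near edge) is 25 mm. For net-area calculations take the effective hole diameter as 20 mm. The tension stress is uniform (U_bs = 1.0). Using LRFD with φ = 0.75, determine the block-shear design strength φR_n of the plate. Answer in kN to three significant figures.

86.1 kN

Shear plane L_v = 30 + 1·60 = 90 mm; A_gv = 90 × 5 = 450 mm².
A_nv = (90 − 1.5·20) × 5 = 300 mm².
A_nt = (25 − 0.5·20) × 5 = 75 mm².
0.6 F_u A_nv = 81 kN; 0.6 F_y A_gv = 94.5 kN → shear rupture governs the shear term.
R_n = 81 + 1.0 × 450 × 75 / 1000 = 114.8 kN.
Design strength φR_n = 0.75 × 114.8 = 86.1 kN.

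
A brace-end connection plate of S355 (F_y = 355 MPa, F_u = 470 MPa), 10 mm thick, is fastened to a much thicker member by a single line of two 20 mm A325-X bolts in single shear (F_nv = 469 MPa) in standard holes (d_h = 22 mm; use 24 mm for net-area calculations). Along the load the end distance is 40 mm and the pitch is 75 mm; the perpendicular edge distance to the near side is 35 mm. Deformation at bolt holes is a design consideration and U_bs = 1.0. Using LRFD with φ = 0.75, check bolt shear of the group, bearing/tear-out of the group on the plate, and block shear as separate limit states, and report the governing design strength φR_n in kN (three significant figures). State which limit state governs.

Bolt shear: A_b = π·20²/4 = 314.2 mm²; R_n = 469 × 314.2 × 2 × 1 / 1000 = 294.7 kN → 0.75 × 294.7 = 221 kN.
Bearing: edge l_c = 29, r_n = 163.6 kN; interior l_c = 53, r_n = 225.6 kN; R_n = 163.6 + 1·225.6 = 389.2 kN → 292 kN.
Block shear: A_gv = 1150, A_nv = 790, A_nt = 230 mm²; R_n = min(0.6F_uA_nv, 0.6F_yA_gv) + U_bs·F_u·A_nt = 330.9 kN → 248 kN.
Bolt shear governs: 221 kN.

221 kN (bolt shear governs)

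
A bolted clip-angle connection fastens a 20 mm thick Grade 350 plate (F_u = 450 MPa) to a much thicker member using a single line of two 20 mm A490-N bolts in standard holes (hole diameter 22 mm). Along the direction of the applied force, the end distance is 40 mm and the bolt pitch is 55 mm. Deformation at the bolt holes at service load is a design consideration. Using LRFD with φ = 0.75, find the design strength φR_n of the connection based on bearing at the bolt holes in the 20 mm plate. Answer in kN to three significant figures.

502 kN

Per bolt r_n = 1.2 l_c t F_u ≤ 2.4 d t F_u; upper limit = 2.4 × 20 × 20 × 450 / 1000 = 432 kN.
Edge bolt: l_c = 40 − 22/2 = 29 mm → 1.2 × 29 × 20 × 450 / 1000 = 313.2 → r_n = 313.2 kN.
Interior bolts: l_c = 55 − 22 = 33 mm → 1.2 × 33 × 20 × 450 / 1000 = 356.4 → r_n = 356.4 kN.
R_n = 1 × 313.2 + 1 × 356.4 = 669.6 kN.
Design strength φR_n = 0.75 × 669.6 = 502 kN.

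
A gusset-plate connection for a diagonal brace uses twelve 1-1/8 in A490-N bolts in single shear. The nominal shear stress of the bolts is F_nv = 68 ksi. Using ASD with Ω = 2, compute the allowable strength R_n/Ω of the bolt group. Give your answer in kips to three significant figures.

A_b = π × 1.125² / 4 = 0.994 in².
R_n = F_nv · A_b · n · n_s = 68 × 0.994 × 12 × 1 = 811.1 kips.
Allowable strength R_n/Ω = 811.1 / 2 = 406 kips.

406 kips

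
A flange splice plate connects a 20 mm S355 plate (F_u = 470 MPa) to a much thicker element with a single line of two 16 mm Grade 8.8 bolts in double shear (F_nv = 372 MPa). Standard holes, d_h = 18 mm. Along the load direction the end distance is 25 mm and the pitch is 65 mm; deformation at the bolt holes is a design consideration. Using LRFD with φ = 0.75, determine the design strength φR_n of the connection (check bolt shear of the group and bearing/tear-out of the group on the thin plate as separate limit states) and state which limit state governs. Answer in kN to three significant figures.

Bolt shear: A_b = π·16²/4 = 201.1 mm²; R_n = 372 × 201.1 × 2 × 2 / 1000 = 299.2 kN → 0.75 × 299.2 = 224 kN.
Bearing (1.2 l_c t F_u ≤ 2.4 d t F_u): upper limit = 2.4·16·20·470 / 1000 = 361 kN.
  Edge l_c = 25 − 18/2 = 16 → r_n = 180.5 kN; interior l_c = 65 − 18 = 47 → r_n = 361 kN.
  R_n,bearing = 1·180.5 + 1·361 = 541.4 kN → 0.75 × 541.4 = 406 kN.
Bolt shear governs: 224 kN.

224 kN (bolt shear governs)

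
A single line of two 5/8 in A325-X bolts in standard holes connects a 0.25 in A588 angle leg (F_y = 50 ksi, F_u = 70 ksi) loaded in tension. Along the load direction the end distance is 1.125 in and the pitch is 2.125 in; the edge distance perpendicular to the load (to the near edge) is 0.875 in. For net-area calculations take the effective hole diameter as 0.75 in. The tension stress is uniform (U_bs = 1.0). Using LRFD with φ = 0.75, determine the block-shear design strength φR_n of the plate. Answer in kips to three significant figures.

23.3 kips

Shear plane L_v = 1.125 + 1·2.125 = 3.25 in; A_gv = 3.25 × 0.25 = 0.8125 in².
A_nv = (3.25 − 1.5·0.75) × 0.25 = 0.5312 in².
A_nt = (0.875 − 0.5·0.75) × 0.25 = 0.125 in².
0.6 F_u A_nv = 22.31 kips; 0.6 F_y A_gv = 24.38 kips → shear rupture governs the shear term.
R_n = 22.31 + 1.0 × 70 × 0.125 = 31.06 kips.
Design strength φR_n = 0.75 × 31.06 = 23.3 kips.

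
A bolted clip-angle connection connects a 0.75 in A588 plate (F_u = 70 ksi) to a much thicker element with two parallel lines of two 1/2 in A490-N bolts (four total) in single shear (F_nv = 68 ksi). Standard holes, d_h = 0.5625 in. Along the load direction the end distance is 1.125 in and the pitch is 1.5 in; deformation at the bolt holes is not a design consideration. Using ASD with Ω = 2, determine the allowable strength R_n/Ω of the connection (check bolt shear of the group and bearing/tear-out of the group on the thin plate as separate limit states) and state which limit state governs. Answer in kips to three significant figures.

Bolt shear: A_b = π·0.5²/4 = 0.1963 in²; R_n = 68 × 0.1963 × 4 × 1 = 53.41 kips → 53.41 / 2 = 26.7 kips.
Bearing (1.5 l_c t F_u ≤ 3.0 d t F_u): upper limit = 3.0·0.5·0.75·70 = 78.75 kips.
  Edge l_c = 1.125 − 0.5625/2 = 0.8438 → r_n = 66.45 kips; interior l_c = 1.5 − 0.5625 = 0.9375 → r_n = 73.83 kips.
  R_n,bearing = 2·66.45 + 2·73.83 = 280.5 kips → 280.5 / 2 = 140 kips.
Bolt shear governs: 26.7 kips.

26.7 kips (bolt shear governs)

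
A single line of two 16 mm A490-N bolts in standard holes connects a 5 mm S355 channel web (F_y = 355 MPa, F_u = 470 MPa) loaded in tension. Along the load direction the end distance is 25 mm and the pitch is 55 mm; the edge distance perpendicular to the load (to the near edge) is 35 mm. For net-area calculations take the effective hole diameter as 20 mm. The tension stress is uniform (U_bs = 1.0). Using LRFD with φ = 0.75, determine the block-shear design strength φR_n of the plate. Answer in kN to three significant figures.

96.9 kN

Shear plane L_v = 25 + 1·55 = 80 mm; A_gv = 80 × 5 = 400 mm².
A_nv = (80 − 1.5·20) × 5 = 250 mm².
A_nt = (35 − 0.5·20) × 5 = 125 mm².
0.6 F_u A_nv = 70.5 kN; 0.6 F_y A_gv = 85.2 kN → shear rupture governs the shear term.
R_n = 70.5 + 1.0 × 470 × 125 / 1000 = 129.2 kN.
Design strength φR_n = 0.75 × 129.2 = 96.9 kN.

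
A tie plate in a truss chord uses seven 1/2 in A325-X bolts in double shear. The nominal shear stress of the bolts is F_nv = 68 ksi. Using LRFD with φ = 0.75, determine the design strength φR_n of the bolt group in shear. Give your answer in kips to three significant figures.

A_b = π × 0.5² / 4 = 0.1963 in².
R_n = F_nv · A_b · n · n_s = 68 × 0.1963 × 7 × 2 = 186.9 kips.
Design strength φR_n = 0.75 × 186.9 = 140 kips.

140 kips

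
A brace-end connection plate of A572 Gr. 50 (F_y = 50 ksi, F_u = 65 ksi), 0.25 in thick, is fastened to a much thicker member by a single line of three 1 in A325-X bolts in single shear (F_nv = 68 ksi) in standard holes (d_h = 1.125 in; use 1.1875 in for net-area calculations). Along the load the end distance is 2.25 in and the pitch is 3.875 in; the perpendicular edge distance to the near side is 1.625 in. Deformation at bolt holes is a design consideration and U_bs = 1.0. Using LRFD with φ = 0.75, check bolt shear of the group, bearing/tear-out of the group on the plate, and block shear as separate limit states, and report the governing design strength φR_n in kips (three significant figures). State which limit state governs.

64 kips (block shear governs)

Bolt shear: A_b = π·1²/4 = 0.7854 in²; R_n = 68 × 0.7854 × 3 × 1 = 160.2 kips → 0.75 × 160.2 = 120 kips.
Bearing: edge l_c = 1.688, r_n = 32.91 kips; interior l_c = 2.75, r_n = 39 kips; R_n = 32.91 + 2·39 = 110.9 kips → 83.2 kips.
Block shear: A_gv = 2.5, A_nv = 1.758, A_nt = 0.2578 in²; R_n = min(0.6F_uA_nv, 0.6F_yA_gv) + U_bs·F_u·A_nt = 85.31 kips → 64 kips.
Block shear governs: 64 kips.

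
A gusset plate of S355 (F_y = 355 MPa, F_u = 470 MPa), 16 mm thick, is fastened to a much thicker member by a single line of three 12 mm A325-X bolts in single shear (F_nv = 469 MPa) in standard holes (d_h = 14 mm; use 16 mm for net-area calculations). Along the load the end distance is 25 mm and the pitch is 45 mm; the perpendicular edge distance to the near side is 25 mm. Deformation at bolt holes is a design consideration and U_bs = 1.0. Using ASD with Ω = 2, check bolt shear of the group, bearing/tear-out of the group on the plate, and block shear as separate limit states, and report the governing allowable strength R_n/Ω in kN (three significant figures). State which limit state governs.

Bolt shear: A_b = π·12²/4 = 113.1 mm²; R_n = 469 × 113.1 × 3 × 1 / 1000 = 159.1 kN → 159.1 / 2 = 79.6 kN.
Bearing: edge l_c = 18, r_n = 162.4 kN; interior l_c = 31, r_n = 216.6 kN; R_n = 162.4 + 2·216.6 = 595.6 kN → 298 kN.
Block shear: A_gv = 1840, A_nv = 1200, A_nt = 272 mm²; R_n = min(0.6F_uA_nv, 0.6F_yA_gv) + U_bs·F_u·A_nt = 466.2 kN → 233 kN.
Bolt shear governs: 79.6 kN.

79.6 kN (bolt shear governs)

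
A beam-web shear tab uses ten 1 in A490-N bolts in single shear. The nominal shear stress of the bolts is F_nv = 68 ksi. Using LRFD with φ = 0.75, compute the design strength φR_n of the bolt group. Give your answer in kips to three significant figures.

A_b = π × 1² / 4 = 0.7854 in².
R_n = F_nv · A_b · n · n_s = 68 × 0.7854 × 10 × 1 = 534.1 kips.
Design strength φR_n = 0.75 × 534.1 = 401 kips.

401 kips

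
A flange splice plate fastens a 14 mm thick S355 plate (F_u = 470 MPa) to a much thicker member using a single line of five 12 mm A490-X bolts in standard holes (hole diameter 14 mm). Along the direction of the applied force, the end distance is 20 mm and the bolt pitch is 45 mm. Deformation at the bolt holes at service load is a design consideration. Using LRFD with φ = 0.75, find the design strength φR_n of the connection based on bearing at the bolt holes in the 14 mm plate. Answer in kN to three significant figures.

Per bolt r_n = 1.2 l_c t F_u ≤ 2.4 d t F_u; upper limit = 2.4 × 12 × 14 × 470 / 1000 = 189.5 kN.
Edge bolt: l_c = 20 − 14/2 = 13 mm → 1.2 × 13 × 14 × 470 / 1000 = 102.6 → r_n = 102.6 kN.
Interior bolts: l_c = 45 − 14 = 31 mm → 1.2 × 31 × 14 × 470 / 1000 = 244.8 → r_n = 189.5 kN.
R_n = 1 × 102.6 + 4 × 189.5 = 860.7 kN.
Design strength φR_n = 0.75 × 860.7 = 645 kN.

645 kN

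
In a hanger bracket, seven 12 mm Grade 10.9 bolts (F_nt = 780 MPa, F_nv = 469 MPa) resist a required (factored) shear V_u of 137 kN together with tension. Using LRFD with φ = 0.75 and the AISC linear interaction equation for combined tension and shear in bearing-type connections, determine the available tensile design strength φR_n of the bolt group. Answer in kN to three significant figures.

374 kN

A_b = π·12²/4 = 113.1 mm²; f_rv = 137 × 1000 / (7 × 113.1) = 173 MPa.
F'_nt = 1.3 F_nt − (F_nt / φF_nv) f_rv = 1.3·780 − (780/(0.75·469))·173 = 630.3 MPa, capped at F_nt → F'_nt = 630.3 MPa.
R_n = F'_nt · A_b · n = 630.3 × 113.1 × 7 / 1000 = 499 kN.
Design strength φR_n = 0.75 × 499 = 374 kN.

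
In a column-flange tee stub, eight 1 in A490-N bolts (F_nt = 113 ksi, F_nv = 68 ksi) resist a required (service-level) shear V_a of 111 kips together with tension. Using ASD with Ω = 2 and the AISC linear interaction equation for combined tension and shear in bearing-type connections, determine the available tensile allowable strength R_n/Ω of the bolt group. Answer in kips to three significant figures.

277 kips

A_b = π·1²/4 = 0.7854 in²; f_rv = 111 / (8 × 0.7854) = 17.67 ksi.
F'_nt = 1.3 F_nt − (Ω F_nt / F_nv) f_rv = 1.3·113 − (2·113/68)·17.67 = 88.19 ksi, capped at F_nt → F'_nt = 88.19 ksi.
R_n = F'_nt · A_b · n = 88.19 × 0.7854 × 8 = 554.1 kips.
Allowable strength R_n/Ω = 554.1 / 2 = 277 kips.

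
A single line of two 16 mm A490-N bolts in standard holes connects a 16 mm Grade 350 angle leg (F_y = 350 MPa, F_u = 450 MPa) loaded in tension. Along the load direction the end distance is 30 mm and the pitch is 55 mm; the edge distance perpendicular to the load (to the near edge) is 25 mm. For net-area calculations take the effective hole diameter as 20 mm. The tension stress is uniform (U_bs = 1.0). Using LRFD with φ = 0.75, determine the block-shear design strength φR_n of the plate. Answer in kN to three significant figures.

Shear plane L_v = 30 + 1·55 = 85 mm; A_gv = 85 × 16 = 1360 mm².
A_nv = (85 − 1.5·20) × 16 = 880 mm².
A_nt = (25 − 0.5·20) × 16 = 240 mm².
0.6 F_u A_nv = 237.6 kN; 0.6 F_y A_gv = 285.6 kN → shear rupture governs the shear term.
R_n = 237.6 + 1.0 × 450 × 240 / 1000 = 345.6 kN.
Design strength φR_n = 0.75 × 345.6 = 259 kN.

259 kN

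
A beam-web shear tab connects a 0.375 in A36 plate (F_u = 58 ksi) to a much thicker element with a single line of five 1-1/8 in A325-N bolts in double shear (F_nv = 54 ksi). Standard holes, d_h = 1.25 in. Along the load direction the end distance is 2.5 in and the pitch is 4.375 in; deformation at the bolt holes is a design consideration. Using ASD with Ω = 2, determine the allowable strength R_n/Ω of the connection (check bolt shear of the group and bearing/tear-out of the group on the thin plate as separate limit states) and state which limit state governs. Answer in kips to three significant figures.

142 kips (bearing governs)

Bolt shear: A_b = π·1.125²/4 = 0.994 in²; R_n = 54 × 0.994 × 5 × 2 = 536.8 kips → 536.8 / 2 = 268 kips.
Bearing (1.2 l_c t F_u ≤ 2.4 d t F_u): upper limit = 2.4·1.125·0.375·58 = 58.72 kips.
  Edge l_c = 2.5 − 1.25/2 = 1.875 → r_n = 48.94 kips; interior l_c = 4.375 − 1.25 = 3.125 → r_n = 58.72 kips.
  R_n,bearing = 1·48.94 + 4·58.72 = 283.8 kips → 283.8 / 2 = 142 kips.
Bearing governs: 142 kips.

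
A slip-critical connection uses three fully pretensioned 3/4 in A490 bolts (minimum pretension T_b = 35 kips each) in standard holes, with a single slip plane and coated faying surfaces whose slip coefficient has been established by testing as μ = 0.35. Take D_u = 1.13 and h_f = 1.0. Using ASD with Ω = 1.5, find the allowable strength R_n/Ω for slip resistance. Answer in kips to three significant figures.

R_n = μ · D_u · h_f · T_b · n_s · n_b = 0.35 × 1.13 × 1.0 × 35 × 1 × 3 = 41.53 kips.
Allowable strength R_n/Ω = 41.53 / 1.5 = 27.7 kips.

27.7 kips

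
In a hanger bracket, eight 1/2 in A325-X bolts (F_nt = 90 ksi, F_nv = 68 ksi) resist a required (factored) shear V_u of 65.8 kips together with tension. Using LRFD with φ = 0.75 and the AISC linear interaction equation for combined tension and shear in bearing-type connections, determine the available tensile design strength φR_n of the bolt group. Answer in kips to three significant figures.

A_b = π·0.5²/4 = 0.1963 in²; f_rv = 65.8 / (8 × 0.1963) = 41.89 ksi.
F'_nt = 1.3 F_nt − (F_nt / φF_nv) f_rv = 1.3·90 − (90/(0.75·68))·41.89 = 43.08 ksi, capped at F_nt → F'_nt = 43.08 ksi.
R_n = F'_nt · A_b · n = 43.08 × 0.1963 × 8 = 67.67 kips.
Design strength φR_n = 0.75 × 67.67 = 50.7 kips.

50.7 kips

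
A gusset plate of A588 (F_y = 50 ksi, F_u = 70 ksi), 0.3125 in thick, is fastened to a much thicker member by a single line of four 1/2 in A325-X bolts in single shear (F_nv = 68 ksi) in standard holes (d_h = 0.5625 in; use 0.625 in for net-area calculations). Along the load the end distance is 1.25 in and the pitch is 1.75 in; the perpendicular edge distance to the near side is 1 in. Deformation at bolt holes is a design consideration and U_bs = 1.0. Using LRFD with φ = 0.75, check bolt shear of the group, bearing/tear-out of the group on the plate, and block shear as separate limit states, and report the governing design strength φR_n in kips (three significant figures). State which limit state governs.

40.1 kips (bolt shear governs)

Bolt shear: A_b = π·0.5²/4 = 0.1963 in²; R_n = 68 × 0.1963 × 4 × 1 = 53.41 kips → 0.75 × 53.41 = 40.1 kips.
Bearing: edge l_c = 0.9688, r_n = 25.43 kips; interior l_c = 1.188, r_n = 26.25 kips; R_n = 25.43 + 3·26.25 = 104.2 kips → 78.1 kips.
Block shear: A_gv = 2.031, A_nv = 1.348, A_nt = 0.2148 in²; R_n = min(0.6F_uA_nv, 0.6F_yA_gv) + U_bs·F_u·A_nt = 71.64 kips → 53.7 kips.
Bolt shear governs: 40.1 kips.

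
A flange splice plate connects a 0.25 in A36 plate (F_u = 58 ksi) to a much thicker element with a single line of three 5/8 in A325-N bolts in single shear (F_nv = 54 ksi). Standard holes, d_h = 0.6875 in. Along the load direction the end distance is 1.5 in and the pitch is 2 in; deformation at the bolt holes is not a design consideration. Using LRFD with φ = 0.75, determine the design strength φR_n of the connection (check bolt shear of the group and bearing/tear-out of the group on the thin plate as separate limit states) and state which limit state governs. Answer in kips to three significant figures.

Bolt shear: A_b = π·0.625²/4 = 0.3068 in²; R_n = 54 × 0.3068 × 3 × 1 = 49.7 kips → 0.75 × 49.7 = 37.3 kips.
Bearing (1.5 l_c t F_u ≤ 3.0 d t F_u): upper limit = 3.0·0.625·0.25·58 = 27.19 kips.
  Edge l_c = 1.5 − 0.6875/2 = 1.156 → r_n = 25.15 kips; interior l_c = 2 − 0.6875 = 1.312 → r_n = 27.19 kips.
  R_n,bearing = 1·25.15 + 2·27.19 = 79.52 kips → 0.75 × 79.52 = 59.6 kips.
Bolt shear governs: 37.3 kips.

37.3 kips (bolt shear governs)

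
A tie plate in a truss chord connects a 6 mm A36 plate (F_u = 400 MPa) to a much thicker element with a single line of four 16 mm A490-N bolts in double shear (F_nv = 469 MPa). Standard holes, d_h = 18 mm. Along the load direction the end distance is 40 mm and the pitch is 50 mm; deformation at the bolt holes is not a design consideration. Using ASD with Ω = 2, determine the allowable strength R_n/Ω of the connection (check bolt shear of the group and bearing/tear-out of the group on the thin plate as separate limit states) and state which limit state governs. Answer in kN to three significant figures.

229 kN (bearing governs)

Bolt shear: A_b = π·16²/4 = 201.1 mm²; R_n = 469 × 201.1 × 4 × 2 / 1000 = 754.4 kN → 754.4 / 2 = 377 kN.
Bearing (1.5 l_c t F_u ≤ 3.0 d t F_u): upper limit = 3.0·16·6·400 / 1000 = 115.2 kN.
  Edge l_c = 40 − 18/2 = 31 → r_n = 111.6 kN; interior l_c = 50 − 18 = 32 → r_n = 115.2 kN.
  R_n,bearing = 1·111.6 + 3·115.2 = 457.2 kN → 457.2 / 2 = 229 kN.
Bearing governs: 229 kN.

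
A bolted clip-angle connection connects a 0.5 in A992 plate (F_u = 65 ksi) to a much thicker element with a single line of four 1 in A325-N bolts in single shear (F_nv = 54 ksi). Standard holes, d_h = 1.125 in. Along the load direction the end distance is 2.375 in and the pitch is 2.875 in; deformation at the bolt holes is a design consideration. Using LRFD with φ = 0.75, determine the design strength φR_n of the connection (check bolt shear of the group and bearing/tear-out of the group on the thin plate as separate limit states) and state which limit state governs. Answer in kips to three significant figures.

127 kips (bolt shear governs)

Bolt shear: A_b = π·1²/4 = 0.7854 in²; R_n = 54 × 0.7854 × 4 × 1 = 169.6 kips → 0.75 × 169.6 = 127 kips.
Bearing (1.2 l_c t F_u ≤ 2.4 d t F_u): upper limit = 2.4·1·0.5·65 = 78 kips.
  Edge l_c = 2.375 − 1.125/2 = 1.812 → r_n = 70.69 kips; interior l_c = 2.875 − 1.125 = 1.75 → r_n = 68.25 kips.
  R_n,bearing = 1·70.69 + 3·68.25 = 275.4 kips → 0.75 × 275.4 = 207 kips.
Bolt shear governs: 127 kips.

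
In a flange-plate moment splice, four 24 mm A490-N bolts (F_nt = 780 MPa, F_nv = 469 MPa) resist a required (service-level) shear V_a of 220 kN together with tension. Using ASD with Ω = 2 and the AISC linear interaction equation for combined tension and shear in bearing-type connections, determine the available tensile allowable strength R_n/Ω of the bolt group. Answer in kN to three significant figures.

A_b = π·24²/4 = 452.4 mm²; f_rv = 220 × 1000 / (4 × 452.4) = 121.6 MPa.
F'_nt = 1.3 F_nt − (Ω F_nt / F_nv) f_rv = 1.3·780 − (2·780/469)·121.6 = 609.6 MPa, capped at F_nt → F'_nt = 609.6 MPa.
R_n = F'_nt · A_b · n = 609.6 × 452.4 × 4 / 1000 = 1103 kN.
Allowable strength R_n/Ω = 1103 / 2 = 552 kN.

552 kN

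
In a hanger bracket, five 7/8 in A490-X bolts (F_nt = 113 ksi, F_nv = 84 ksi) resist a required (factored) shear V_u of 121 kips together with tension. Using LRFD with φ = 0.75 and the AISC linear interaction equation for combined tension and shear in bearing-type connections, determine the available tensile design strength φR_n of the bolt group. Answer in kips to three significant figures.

168 kips

A_b = π·0.875²/4 = 0.6013 in²; f_rv = 121 / (5 × 0.6013) = 40.24 ksi.
F'_nt = 1.3 F_nt − (F_nt / φF_nv) f_rv = 1.3·113 − (113/(0.75·84))·40.24 = 74.71 ksi, capped at F_nt → F'_nt = 74.71 ksi.
R_n = F'_nt · A_b · n = 74.71 × 0.6013 × 5 = 224.6 kips.
Design strength φR_n = 0.75 × 224.6 = 168 kips.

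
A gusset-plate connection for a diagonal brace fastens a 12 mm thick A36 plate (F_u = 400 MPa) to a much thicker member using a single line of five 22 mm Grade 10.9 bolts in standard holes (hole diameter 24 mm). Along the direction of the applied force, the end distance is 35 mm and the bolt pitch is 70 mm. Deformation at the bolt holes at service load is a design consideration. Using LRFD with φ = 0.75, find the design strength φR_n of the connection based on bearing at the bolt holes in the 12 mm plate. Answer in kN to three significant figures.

860 kN

Per bolt r_n = 1.2 l_c t F_u ≤ 2.4 d t F_u; upper limit = 2.4 × 22 × 12 × 400 / 1000 = 253.4 kN.
Edge bolt: l_c = 35 − 24/2 = 23 mm → 1.2 × 23 × 12 × 400 / 1000 = 132.5 → r_n = 132.5 kN.
Interior bolts: l_c = 70 − 24 = 46 mm → 1.2 × 46 × 12 × 400 / 1000 = 265 → r_n = 253.4 kN.
R_n = 1 × 132.5 + 4 × 253.4 = 1146 kN.
Design strength φR_n = 0.75 × 1146 = 860 kN.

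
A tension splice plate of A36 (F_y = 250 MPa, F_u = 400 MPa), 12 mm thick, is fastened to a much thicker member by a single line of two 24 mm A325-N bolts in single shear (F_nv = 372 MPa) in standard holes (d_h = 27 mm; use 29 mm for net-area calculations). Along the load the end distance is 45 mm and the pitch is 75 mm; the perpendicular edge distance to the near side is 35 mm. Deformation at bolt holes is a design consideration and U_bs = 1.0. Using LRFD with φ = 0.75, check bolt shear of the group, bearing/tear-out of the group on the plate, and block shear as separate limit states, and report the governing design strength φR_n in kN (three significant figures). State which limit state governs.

236 kN (block shear governs)

Bolt shear: A_b = π·24²/4 = 452.4 mm²; R_n = 372 × 452.4 × 2 × 1 / 1000 = 336.6 kN → 0.75 × 336.6 = 252 kN.
Bearing: edge l_c = 31.5, r_n = 181.4 kN; interior l_c = 48, r_n = 276.5 kN; R_n = 181.4 + 1·276.5 = 457.9 kN → 343 kN.
Block shear: A_gv = 1440, A_nv = 918, A_nt = 246 mm²; R_n = min(0.6F_uA_nv, 0.6F_yA_gv) + U_bs·F_u·A_nt = 314.4 kN → 236 kN.
Block shear governs: 236 kN.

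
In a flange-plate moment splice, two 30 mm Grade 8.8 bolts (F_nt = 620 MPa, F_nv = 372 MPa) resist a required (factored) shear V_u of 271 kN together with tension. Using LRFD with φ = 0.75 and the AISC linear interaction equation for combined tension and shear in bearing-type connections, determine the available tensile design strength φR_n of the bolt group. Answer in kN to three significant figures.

403 kN

A_b = π·30²/4 = 706.9 mm²; f_rv = 271 × 1000 / (2 × 706.9) = 191.7 MPa.
F'_nt = 1.3 F_nt − (F_nt / φF_nv) f_rv = 1.3·620 − (620/(0.75·372))·191.7 = 380 MPa, capped at F_nt → F'_nt = 380 MPa.
R_n = F'_nt · A_b · n = 380 × 706.9 × 2 / 1000 = 537.2 kN.
Design strength φR_n = 0.75 × 537.2 = 403 kN.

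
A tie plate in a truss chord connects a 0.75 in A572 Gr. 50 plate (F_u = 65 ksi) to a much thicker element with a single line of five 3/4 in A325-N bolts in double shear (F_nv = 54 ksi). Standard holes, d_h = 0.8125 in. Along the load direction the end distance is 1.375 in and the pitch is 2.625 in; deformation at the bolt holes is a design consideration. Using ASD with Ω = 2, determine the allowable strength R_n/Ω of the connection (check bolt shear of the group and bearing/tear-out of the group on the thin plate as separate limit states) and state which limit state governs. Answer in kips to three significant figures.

Bolt shear: A_b = π·0.75²/4 = 0.4418 in²; R_n = 54 × 0.4418 × 5 × 2 = 238.6 kips → 238.6 / 2 = 119 kips.
Bearing (1.2 l_c t F_u ≤ 2.4 d t F_u): upper limit = 2.4·0.75·0.75·65 = 87.75 kips.
  Edge l_c = 1.375 − 0.8125/2 = 0.9688 → r_n = 56.67 kips; interior l_c = 2.625 − 0.8125 = 1.812 → r_n = 87.75 kips.
  R_n,bearing = 1·56.67 + 4·87.75 = 407.7 kips → 407.7 / 2 = 204 kips.
Bolt shear governs: 119 kips.

119 kips (bolt shear governs)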